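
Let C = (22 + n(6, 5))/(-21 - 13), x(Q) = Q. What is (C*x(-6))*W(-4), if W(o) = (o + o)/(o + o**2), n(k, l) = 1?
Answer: -46/17 ≈ -2.7059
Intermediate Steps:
C = -23/34 (C = (22 + 1)/(-21 - 13) = 23/(-34) = 23*(-1/34) = -23/34 ≈ -0.67647)
W(o) = 2*o/(o + o**2) (W(o) = (2*o)/(o + o**2) = 2*o/(o + o**2))
(C*x(-6))*W(-4) = (-23/34*(-6))*(2/(1 - 4)) = 69*(2/(-3))/17 = 69*(2*(-1/3))/17 = (69/17)*(-2/3) = -46/17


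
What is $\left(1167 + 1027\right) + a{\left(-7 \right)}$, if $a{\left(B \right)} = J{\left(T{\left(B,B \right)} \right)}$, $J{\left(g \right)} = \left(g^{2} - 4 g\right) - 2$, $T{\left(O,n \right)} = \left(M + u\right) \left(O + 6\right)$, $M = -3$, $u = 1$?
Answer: $2188$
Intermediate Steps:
$T{\left(O,n \right)} = -12 - 2 O$ ($T{\left(O,n \right)} = \left(-3 + 1\right) \left(O + 6\right) = - 2 \left(6 + O\right) = -12 - 2 O$)
$J{\left(g \right)} = -2 + g^{2} - 4 g$
$a{\left(B \right)} = 46 + \left(-12 - 2 B\right)^{2} + 8 B$ ($a{\left(B \right)} = -2 + \left(-12 - 2 B\right)^{2} - 4 \left(-12 - 2 B\right) = -2 + \left(-12 - 2 B\right)^{2} + \left(48 + 8 B\right) = 46 + \left(-12 - 2 B\right)^{2} + 8 B$)
$\left(1167 + 1027\right) + a{\left(-7 \right)} = \left(1167 + 1027\right) + \left(190 + 4 \left(-7\right)^{2} + 56 \left(-7\right)\right) = 2194 + \left(190 + 4 \cdot 49 - 392\right) = 2194 + \left(190 + 196 - 392\right) = 2194 - 6 = 2188$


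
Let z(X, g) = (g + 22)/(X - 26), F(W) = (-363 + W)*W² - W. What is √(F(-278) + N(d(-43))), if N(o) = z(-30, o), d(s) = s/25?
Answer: 3*I*√107884424522/140 ≈ 7038.4*I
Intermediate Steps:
d(s) = s/25 (d(s) = s*(1/25) = s/25)
F(W) = -W + W²*(-363 + W) (F(W) = W²*(-363 + W) - W = -W + W²*(-363 + W))
z(X, g) = (22 + g)/(-26 + X)
N(o) = -11/28 - o/56 (N(o) = (22 + o)/(-26 - 30) = (22 + o)/(-56) = -(22 + o)/56 = -11/28 - o/56)
√(F(-278) + N(d(-43))) = √(-278*(-1 + (-278)² - 363*(-278)) + (-11/28 - (-43)/1400)) = √(-278*(-1 + 77284 + 100914) + (-11/28 - 1/56*(-43/25))) = √(-278*178197 + (-11/28 + 43/1400)) = √(-49538766 - 507/1400) = √(-69354272907/1400) = 3*I*√107884424522/140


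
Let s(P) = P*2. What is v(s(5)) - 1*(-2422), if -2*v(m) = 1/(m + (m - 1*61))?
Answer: 198605/82 ≈ 2422.0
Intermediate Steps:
s(P) = 2*P
v(m) = -1/(2*(-61 + 2*m)) (v(m) = -1/(2*(m + (m - 1*61))) = -1/(2*(m + (m - 61))) = -1/(2*(m + (-61 + m))) = -1/(2*(-61 + 2*m)))
v(s(5)) - 1*(-2422) = -1/(-122 + 4*(2*5)) - 1*(-2422) = -1/(-122 + 4*10) + 2422 = -1/(-122 + 40) + 2422 = -1/(-82) + 2422 = -1*(-1/82) + 2422 = 1/82 + 2422 = 198605/82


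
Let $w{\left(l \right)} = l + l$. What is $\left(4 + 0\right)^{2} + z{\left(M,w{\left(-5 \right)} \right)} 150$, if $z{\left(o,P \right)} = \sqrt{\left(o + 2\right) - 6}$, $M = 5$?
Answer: $166$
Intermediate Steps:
$w{\left(l \right)} = 2 l$
$z{\left(o,P \right)} = \sqrt{-4 + o}$ ($z{\left(o,P \right)} = \sqrt{\left(2 + o\right) - 6} = \sqrt{-4 + o}$)
$\left(4 + 0\right)^{2} + z{\left(M,w{\left(-5 \right)} \right)} 150 = \left(4 + 0\right)^{2} + \sqrt{-4 + 5} \cdot 150 = 4^{2} + \sqrt{1} \cdot 150 = 16 + 1 \cdot 150 = 16 + 150 = 166$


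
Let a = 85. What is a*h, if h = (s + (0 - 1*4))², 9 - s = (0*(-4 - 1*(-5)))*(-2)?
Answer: 2125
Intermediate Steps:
s = 9 (s = 9 - 0*(-4 - 1*(-5))*(-2) = 9 - 0*(-4 + 5)*(-2) = 9 - 0*1*(-2) = 9 - 0*(-2) = 9 - 1*0 = 9 + 0 = 9)
h = 25 (h = (9 + (0 - 1*4))² = (9 + (0 - 4))² = (9 - 4)² = 5² = 25)
a*h = 85*25 = 2125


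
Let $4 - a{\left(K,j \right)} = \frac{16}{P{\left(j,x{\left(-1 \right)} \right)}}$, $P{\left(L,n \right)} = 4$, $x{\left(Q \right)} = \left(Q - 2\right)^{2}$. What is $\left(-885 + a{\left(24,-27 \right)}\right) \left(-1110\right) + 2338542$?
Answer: $3320892$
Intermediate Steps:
$x{\left(Q \right)} = \left(-2 + Q\right)^{2}$
$a{\left(K,j \right)} = 0$ ($a{\left(K,j \right)} = 4 - \frac{16}{4} = 4 - 16 \cdot \frac{1}{4} = 4 - 4 = 0$)
$\left(-885 + a{\left(24,-27 \right)}\right) \left(-1110\right) + 2338542 = \left(-885 + 0\right) \left(-1110\right) + 2338542 = \left(-885\right) \left(-1110\right) + 2338542 = 982350 + 2338542 = 3320892$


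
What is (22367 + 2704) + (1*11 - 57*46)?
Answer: 22460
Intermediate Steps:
(22367 + 2704) + (1*11 - 57*46) = 25071 + (11 - 2622) = 25071 - 2611 = 22460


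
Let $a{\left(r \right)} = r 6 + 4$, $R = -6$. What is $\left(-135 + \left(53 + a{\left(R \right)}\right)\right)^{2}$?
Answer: $12996$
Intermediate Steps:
$a{\left(r \right)} = 4 + 6 r$ ($a{\left(r \right)} = 6 r + 4 = 4 + 6 r$)
$\left(-135 + \left(53 + a{\left(R \right)}\right)\right)^{2} = \left(-135 + \left(53 + \left(4 + 6 \left(-6\right)\right)\right)\right)^{2} = \left(-135 + \left(53 + \left(4 - 36\right)\right)\right)^{2} = \left(-135 + \left(53 - 32\right)\right)^{2} = \left(-135 + 21\right)^{2} = \left(-114\right)^{2} = 12996$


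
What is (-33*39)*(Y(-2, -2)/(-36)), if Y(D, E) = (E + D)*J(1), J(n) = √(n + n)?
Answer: -143*√2 ≈ -202.23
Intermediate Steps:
J(n) = √2*√n (J(n) = √(2*n) = √2*√n)
Y(D, E) = √2*(D + E) (Y(D, E) = (E + D)*(√2*√1) = (D + E)*(√2*1) = (D + E)*√2 = √2*(D + E))
(-33*39)*(Y(-2, -2)/(-36)) = (-33*39)*((√2*(-2 - 2))/(-36)) = -1287*√2*(-4)*(-1)/36 = -1287*(-4*√2)*(-1)/36 = -143*√2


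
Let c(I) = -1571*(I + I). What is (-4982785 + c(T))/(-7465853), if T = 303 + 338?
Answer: 6996807/7465853 ≈ 0.93717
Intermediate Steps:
T = 641
c(I) = -3142*I
(-4982785 + c(T))/(-7465853) = (-4982785 - 3142*641)/(-7465853) = (-4982785 - 2014022)*(-1/7465853) = -6996807*(-1/7465853) = 6996807/7465853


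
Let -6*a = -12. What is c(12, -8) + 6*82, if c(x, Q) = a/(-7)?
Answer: 3442/7 ≈ 491.71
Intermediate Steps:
a = 2 (a = -⅙*(-12) = 2)
c(x, Q) = -2/7 (c(x, Q) = 2/(-7) = 2*(-⅐) = -2/7)
c(12, -8) + 6*82 = -2/7 + 6*82 = -2/7 + 492 = 3442/7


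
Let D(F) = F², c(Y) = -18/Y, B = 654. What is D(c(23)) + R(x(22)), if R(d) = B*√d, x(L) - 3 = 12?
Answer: 324/529 + 654*√15 ≈ 2533.5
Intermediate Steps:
x(L) = 15 (x(L) = 3 + 12 = 15)
R(d) = 654*√d
D(c(23)) + R(x(22)) = (-18/23)² + 654*√15 = 324/529 + 654*√15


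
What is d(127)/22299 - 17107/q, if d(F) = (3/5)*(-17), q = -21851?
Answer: 635410188/812092415 ≈ 0.78244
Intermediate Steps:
d(F) = -51/5 (d(F) = (3*(⅕))*(-17) = (⅗)*(-17) = -51/5)
d(127)/22299 - 17107/q = -51/5/22299 - 17107/(-21851) = -51/5*1/22299 - 17107*(-1/21851) = -17/37165 + 17107/21851 = 635410188/812092415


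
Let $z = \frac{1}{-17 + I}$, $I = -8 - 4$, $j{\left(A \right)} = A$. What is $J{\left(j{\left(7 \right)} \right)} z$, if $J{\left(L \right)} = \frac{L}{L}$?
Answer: $- \frac{1}{29} \approx -0.034483$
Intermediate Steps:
$I = -12$
$J{\left(L \right)} = 1$
$z = - \frac{1}{29}$ ($z = \frac{1}{-17 - 12} = \frac{1}{-29} = - \frac{1}{29} \approx -0.034483$)
$J{\left(j{\left(7 \right)} \right)} z = 1 \left(- \frac{1}{29}\right) = - \frac{1}{29}$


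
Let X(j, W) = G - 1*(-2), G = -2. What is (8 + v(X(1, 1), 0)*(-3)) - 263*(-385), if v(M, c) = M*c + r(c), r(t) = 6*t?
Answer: 101263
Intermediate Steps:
X(j, W) = 0 (X(j, W) = -2 - 1*(-2) = -2 + 2 = 0)
v(M, c) = 6*c + M*c (v(M, c) = M*c + 6*c = 6*c + M*c)
(8 + v(X(1, 1), 0)*(-3)) - 263*(-385) = (8 + (0*(6 + 0))*(-3)) - 263*(-385) = (8 + (0*6)*(-3)) + 101255 = (8 + 0*(-3)) + 101255 = (8 + 0) + 101255 = 8 + 101255 = 101263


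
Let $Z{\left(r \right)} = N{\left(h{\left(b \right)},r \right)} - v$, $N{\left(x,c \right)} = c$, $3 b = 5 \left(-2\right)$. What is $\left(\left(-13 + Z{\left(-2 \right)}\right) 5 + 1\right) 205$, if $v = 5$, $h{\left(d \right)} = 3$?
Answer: $-20295$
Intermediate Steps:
$b = - \frac{10}{3}$ ($b = \frac{5 \left(-2\right)}{3} = \frac{1}{3} \left(-10\right) = - \frac{10}{3} \approx -3.3333$)
$Z{\left(r \right)} = -5 + r$ ($Z{\left(r \right)} = r - 5 = -5 + r$)
$\left(\left(-13 + Z{\left(-2 \right)}\right) 5 + 1\right) 205 = \left(\left(-13 - 7\right) 5 + 1\right) 205 = \left(\left(-20\right) 5 + 1\right) 205 = \left(-100 + 1\right) 205 = \left(-99\right) 205 = -20295$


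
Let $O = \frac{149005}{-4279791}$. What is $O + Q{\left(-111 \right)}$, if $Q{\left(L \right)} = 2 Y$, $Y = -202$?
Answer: $- \frac{1729184569}{4279791} \approx -404.03$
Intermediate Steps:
$O = - \frac{149005}{4279791}$ ($O = 149005 \left(- \frac{1}{4279791}\right) = - \frac{149005}{4279791} \approx -0.034816$)
$Q{\left(L \right)} = -404$ ($Q{\left(L \right)} = 2 \left(-202\right) = -404$)
$O + Q{\left(-111 \right)} = - \frac{149005}{4279791} - 404 = - \frac{1729184569}{4279791}$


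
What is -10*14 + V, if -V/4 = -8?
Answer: -108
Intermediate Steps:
V = 32 (V = -4*(-8) = 32)
-10*14 + V = -10*14 + 32 = -140 + 32 = -108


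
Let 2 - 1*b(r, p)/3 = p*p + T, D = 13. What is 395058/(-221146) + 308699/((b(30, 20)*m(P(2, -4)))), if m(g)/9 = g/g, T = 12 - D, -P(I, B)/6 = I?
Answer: -36251087878/1185231987 ≈ -30.586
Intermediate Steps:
P(I, B) = -6*I
T = -1 (T = 12 - 1*13 = 12 - 13 = -1)
b(r, p) = 9 - 3*p² (b(r, p) = 6 - 3*(p*p - 1) = 6 - 3*(p² - 1) = 6 - 3*(-1 + p²) = 6 + (3 - 3*p²) = 9 - 3*p²)
m(g) = 9 (m(g) = 9*(g/g) = 9*1 = 9)
395058/(-221146) + 308699/((b(30, 20)*m(P(2, -4)))) = 395058/(-221146) + 308699/(((9 - 3*20²)*9)) = 395058*(-1/221146) + 308699/(((9 - 3*400)*9)) = -197529/110573 + 308699/(((9 - 1200)*9)) = -197529/110573 + 308699/((-1191*9)) = -197529/110573 + 308699/(-10719) = -197529/110573 + 308699*(-1/10719) = -197529/110573 - 308699/10719 = -36251087878/1185231987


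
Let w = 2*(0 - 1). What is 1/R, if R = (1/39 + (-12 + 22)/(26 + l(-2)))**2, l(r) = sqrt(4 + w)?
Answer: 44583094179/7486921729 + 3207378330*sqrt(2)/7486921729 ≈ 6.5606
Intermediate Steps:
w = -2 (w = 2*(-1) = -2)
l(r) = sqrt(2) (l(r) = sqrt(4 - 2) = sqrt(2))
R = (1/39 + 10/(26 + sqrt(2)))**2 (R = (1/39 + (-12 + 22)/(26 + sqrt(2)))**2 = (1/39 + 10/(26 + sqrt(2)))**2 ≈ 0.15242)
1/R = 1/(29311699/172738449 - 54070*sqrt(2)/4429191)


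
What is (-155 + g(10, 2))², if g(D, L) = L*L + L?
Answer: 22201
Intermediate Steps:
g(D, L) = L + L² (g(D, L) = L² + L = L + L²)
(-155 + g(10, 2))² = (-155 + 2*(1 + 2))² = (-155 + 2*3)² = (-155 + 6)² = (-149)² = 22201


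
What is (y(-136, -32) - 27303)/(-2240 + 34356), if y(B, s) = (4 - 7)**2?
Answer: -13647/16058 ≈ -0.84986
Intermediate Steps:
y(B, s) = 9 (y(B, s) = (-3)**2 = 9)
(y(-136, -32) - 27303)/(-2240 + 34356) = (9 - 27303)/(-2240 + 34356) = -27294/32116 = -27294*1/32116 = -13647/16058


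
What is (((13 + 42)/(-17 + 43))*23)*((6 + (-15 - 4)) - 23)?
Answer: -22770/13 ≈ -1751.5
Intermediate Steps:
(((13 + 42)/(-17 + 43))*23)*((6 + (-15 - 4)) - 23) = ((55/26)*23)*((6 - 19) - 23) = ((55*(1/26))*23)*(-13 - 23) = ((55/26)*23)*(-36) = (1265/26)*(-36) = -22770/13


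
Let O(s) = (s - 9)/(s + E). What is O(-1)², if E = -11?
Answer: 25/36 ≈ 0.69444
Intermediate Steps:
O(s) = (-9 + s)/(-11 + s) (O(s) = (s - 9)/(s - 11) = (-9 + s)/(-11 + s))
O(-1)² = ((-9 - 1)/(-11 - 1))² = (-10/(-12))² = (-1/12*(-10))² = (⅚)² = 25/36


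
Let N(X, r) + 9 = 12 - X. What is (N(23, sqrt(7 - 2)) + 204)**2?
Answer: 33856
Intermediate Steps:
N(X, r) = 3 - X (N(X, r) = -9 + (12 - X) = 3 - X)
(N(23, sqrt(7 - 2)) + 204)**2 = ((3 - 1*23) + 204)**2 = ((3 - 23) + 204)**2 = (-20 + 204)**2 = 184**2 = 33856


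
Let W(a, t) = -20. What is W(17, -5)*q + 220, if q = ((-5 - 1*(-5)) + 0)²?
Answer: 220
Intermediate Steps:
q = 0 (q = ((-5 + 5) + 0)² = (0 + 0)² = 0² = 0)
W(17, -5)*q + 220 = -20*0 + 220 = 0 + 220 = 220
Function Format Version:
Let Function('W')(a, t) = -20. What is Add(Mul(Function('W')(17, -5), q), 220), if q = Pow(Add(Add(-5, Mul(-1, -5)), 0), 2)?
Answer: 220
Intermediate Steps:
q = 0 (q = Pow(Add(Add(-5, 5), 0), 2) = Pow(Add(0, 0), 2) = Pow(0, 2) = 0)
Add(Mul(Function('W')(17, -5), q), 220) = Add(Mul(-20, 0), 220) = Add(0, 220) = 220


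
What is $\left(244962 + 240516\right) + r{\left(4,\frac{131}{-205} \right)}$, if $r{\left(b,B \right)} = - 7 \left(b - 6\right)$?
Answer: $485492$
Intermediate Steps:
$r{\left(b,B \right)} = 42 - 7 b$ ($r{\left(b,B \right)} = - 7 \left(-6 + b\right) = 42 - 7 b$)
$\left(244962 + 240516\right) + r{\left(4,\frac{131}{-205} \right)} = \left(244962 + 240516\right) + \left(42 - 28\right) = 485478 + \left(42 - 28\right) = 485478 + 14 = 485492$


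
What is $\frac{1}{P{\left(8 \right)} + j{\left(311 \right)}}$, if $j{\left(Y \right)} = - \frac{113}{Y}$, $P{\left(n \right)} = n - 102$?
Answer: $- \frac{311}{29347} \approx -0.010597$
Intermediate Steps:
$P{\left(n \right)} = -102 + n$ ($P{\left(n \right)} = n - 102 = -102 + n$)
$\frac{1}{P{\left(8 \right)} + j{\left(311 \right)}} = \frac{1}{\left(-102 + 8\right) - \frac{113}{311}} = \frac{1}{-94 - \frac{113}{311}} = \frac{1}{- \frac{29347}{311}} = - \frac{311}{29347}$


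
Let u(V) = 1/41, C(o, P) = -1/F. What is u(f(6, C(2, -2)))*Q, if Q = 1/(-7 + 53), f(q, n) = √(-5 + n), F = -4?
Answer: 1/1886 ≈ 0.00053022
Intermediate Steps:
C(o, P) = ¼ (C(o, P) = -1/(-4) = -1*(-¼) = ¼)
u(V) = 1/41
Q = 1/46 ≈ 0.021739
u(f(6, C(2, -2)))*Q = (1/41)*(1/46) = 1/1886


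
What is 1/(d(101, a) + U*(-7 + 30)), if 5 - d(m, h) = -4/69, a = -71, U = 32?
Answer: 69/51133 ≈ 0.0013494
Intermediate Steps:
d(m, h) = 349/69 (d(m, h) = 5 - (-4)/69 = 5 - 1*(-4/69) = 5 + 4/69 = 349/69)
1/(d(101, a) + U*(-7 + 30)) = 1/(349/69 + 32*(-7 + 30)) = 1/(349/69 + 32*23) = 1/(349/69 + 736) = 1/(51133/69) = 69/51133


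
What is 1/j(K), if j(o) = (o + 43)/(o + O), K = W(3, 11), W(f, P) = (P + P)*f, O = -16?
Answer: 50/109 ≈ 0.45872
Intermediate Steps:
W(f, P) = 2*P*f (W(f, P) = (2*P)*f = 2*P*f)
K = 66 (K = 2*11*3 = 66)
j(o) = (43 + o)/(-16 + o) (j(o) = (o + 43)/(o - 16) = (43 + o)/(-16 + o))
1/j(K) = 1/((43 + 66)/(-16 + 66)) = 1/(109/50) = 50/109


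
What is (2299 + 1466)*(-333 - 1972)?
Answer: -8678325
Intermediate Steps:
(2299 + 1466)*(-333 - 1972) = 3765*(-2305) = -8678325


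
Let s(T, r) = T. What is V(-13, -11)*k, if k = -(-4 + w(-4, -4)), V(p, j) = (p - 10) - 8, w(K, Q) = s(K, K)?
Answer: -248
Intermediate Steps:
w(K, Q) = K
V(p, j) = -18 + p (V(p, j) = (-10 + p) - 8 = -18 + p)
k = 8 (k = -(-4 - 4) = -1*(-8) = 8)
V(-13, -11)*k = (-18 - 13)*8 = -31*8 = -248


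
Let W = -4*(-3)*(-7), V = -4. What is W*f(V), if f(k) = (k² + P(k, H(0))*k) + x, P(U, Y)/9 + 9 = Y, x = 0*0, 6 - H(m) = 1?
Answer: -13440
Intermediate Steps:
H(m) = 5 (H(m) = 6 - 1*1 = 6 - 1 = 5)
x = 0
P(U, Y) = -81 + 9*Y
W = -84 (W = 12*(-7) = -84)
f(k) = k² - 36*k (f(k) = (k² + (-81 + 9*5)*k) + 0 = (k² + (-81 + 45)*k) + 0 = (k² - 36*k) + 0 = k² - 36*k)
W*f(V) = -(-336)*(-36 - 4) = -(-336)*(-40) = -84*160 = -13440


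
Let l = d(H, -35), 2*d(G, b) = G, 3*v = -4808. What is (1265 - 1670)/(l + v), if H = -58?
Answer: 243/979 ≈ 0.24821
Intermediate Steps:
v = -4808/3 (v = (⅓)*(-4808) = -4808/3 ≈ -1602.7)
d(G, b) = G/2
l = -29 (l = (½)*(-58) = -29)
(1265 - 1670)/(l + v) = (1265 - 1670)/(-29 - 4808/3) = -405/(-4895/3) = -405*(-3/4895) = 243/979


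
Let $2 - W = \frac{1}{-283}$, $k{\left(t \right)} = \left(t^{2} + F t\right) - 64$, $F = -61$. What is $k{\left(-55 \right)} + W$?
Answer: $\frac{1787995}{283} \approx 6318.0$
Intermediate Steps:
$k{\left(t \right)} = -64 + t^{2} - 61 t$ ($k{\left(t \right)} = \left(t^{2} - 61 t\right) - 64 = -64 + t^{2} - 61 t$)
$W = \frac{567}{283}$ ($W = 2 - \frac{1}{-283} = 2 - - \frac{1}{283} = 2 + \frac{1}{283} = \frac{567}{283} \approx 2.0035$)
$k{\left(-55 \right)} + W = \left(-64 + \left(-55\right)^{2} - -3355\right) + \frac{567}{283} = \left(-64 + 3025 + 3355\right) + \frac{567}{283} = 6316 + \frac{567}{283} = \frac{1787995}{283}$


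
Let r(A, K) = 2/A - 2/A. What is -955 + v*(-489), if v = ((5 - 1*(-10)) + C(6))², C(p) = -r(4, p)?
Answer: -110980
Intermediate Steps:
r(A, K) = 0
C(p) = 0 (C(p) = -1*0 = 0)
v = 225 (v = ((5 - 1*(-10)) + 0)² = ((5 + 10) + 0)² = (15 + 0)² = 15² = 225)
-955 + v*(-489) = -955 + 225*(-489) = -955 - 110025 = -110980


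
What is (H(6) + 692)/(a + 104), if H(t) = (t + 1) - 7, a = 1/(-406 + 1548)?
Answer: 790264/118769 ≈ 6.6538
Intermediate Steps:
a = 1/1142 ≈ 0.00087566
H(t) = -6 + t (H(t) = (1 + t) - 7 = -6 + t)
(H(6) + 692)/(a + 104) = ((-6 + 6) + 692)/(1/1142 + 104) = (0 + 692)/(118769/1142) = 692*(1142/118769) = 790264/118769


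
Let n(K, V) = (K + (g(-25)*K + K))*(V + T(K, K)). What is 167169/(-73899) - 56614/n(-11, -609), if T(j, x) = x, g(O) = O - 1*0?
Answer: -159698633/83998530 ≈ -1.9012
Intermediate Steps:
g(O) = O (g(O) = O + 0 = O)
n(K, V) = -23*K*(K + V) (n(K, V) = (K + (-25*K + K))*(V + K) = (K - 24*K)*(K + V) = (-23*K)*(K + V) = -23*K*(K + V))
167169/(-73899) - 56614/n(-11, -609) = 167169/(-73899) - 56614*(-1/(253*(-1*(-11) - 1*(-609)))) = 167169*(-1/73899) - 56614*(-1/(253*(11 + 609))) = -55723/24633 - 56614/(23*(-11)*620) = -55723/24633 - 56614/(-156860) = -55723/24633 - 56614*(-1/156860) = -55723/24633 + 28307/78430 = -159698633/83998530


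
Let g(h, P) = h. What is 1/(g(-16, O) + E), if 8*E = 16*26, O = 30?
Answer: 1/36 ≈ 0.027778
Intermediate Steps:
E = 52 (E = (16*26)/8 = (⅛)*416 = 52)
1/(g(-16, O) + E) = 1/(-16 + 52) = 1/36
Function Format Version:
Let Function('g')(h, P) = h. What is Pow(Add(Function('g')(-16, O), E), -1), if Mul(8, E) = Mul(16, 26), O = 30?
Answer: Rational(1, 36) ≈ 0.027778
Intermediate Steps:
E = 52 (E = Mul(Rational(1, 8), Mul(16, 26)) = Mul(Rational(1, 8), 416) = 52)
Pow(Add(Function('g')(-16, O), E), -1) = Pow(Add(-16, 52), -1) = Pow(36, -1) = Rational(1, 36)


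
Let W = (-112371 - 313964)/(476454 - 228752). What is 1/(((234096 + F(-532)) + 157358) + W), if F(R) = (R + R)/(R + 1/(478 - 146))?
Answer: 480767806/188198614792225 ≈ 2.5546e-6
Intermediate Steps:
F(R) = 2*R/(1/332 + R) (F(R) = (2*R)/(R + 1/332) = (2*R)/(1/332 + R) = 2*R/(1/332 + R))
W = -4685/2722 (W = -426335/247702 = -426335*1/247702 = -4685/2722 ≈ -1.7212)
1/(((234096 + F(-532)) + 157358) + W) = 1/(((234096 + 664*(-532)/(1 + 332*(-532))) + 157358) - 4685/2722) = 1/(((234096 + 664*(-532)/(1 - 176624)) + 157358) - 4685/2722) = 1/(((234096 + 664*(-532)/(-176623)) + 157358) - 4685/2722) = 1/(((234096 + 664*(-532)*(-1/176623)) + 157358) - 4685/2722) = 1/(((234096 + 353248/176623) + 157358) - 4685/2722) = 1/((41347091056/176623 + 157358) - 4685/2722) = 1/(69140133090/176623 - 4685/2722) = 1/(188198614792225/480767806) = 480767806/188198614792225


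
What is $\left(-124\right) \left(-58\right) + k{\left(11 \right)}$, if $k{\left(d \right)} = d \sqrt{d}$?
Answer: $7192 + 11 \sqrt{11} \approx 7228.5$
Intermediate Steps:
$k{\left(d \right)} = d^{\frac{3}{2}}$
$\left(-124\right) \left(-58\right) + k{\left(11 \right)} = \left(-124\right) \left(-58\right) + 11^{\frac{3}{2}} = 7192 + 11 \sqrt{11}$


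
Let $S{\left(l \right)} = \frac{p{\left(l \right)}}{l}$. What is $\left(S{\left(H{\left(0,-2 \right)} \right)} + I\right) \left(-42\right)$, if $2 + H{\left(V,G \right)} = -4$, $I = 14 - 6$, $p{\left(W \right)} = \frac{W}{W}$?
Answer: $-329$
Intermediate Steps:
$p{\left(W \right)} = 1$
$I = 8$
$H{\left(V,G \right)} = -6$ ($H{\left(V,G \right)} = -2 - 4 = -6$)
$S{\left(l \right)} = \frac{1}{l}$ ($S{\left(l \right)} = 1 \frac{1}{l} = \frac{1}{l}$)
$\left(S{\left(H{\left(0,-2 \right)} \right)} + I\right) \left(-42\right) = \left(\frac{1}{-6} + 8\right) \left(-42\right) = \left(- \frac{1}{6} + 8\right) \left(-42\right) = \frac{47}{6} \left(-42\right) = -329$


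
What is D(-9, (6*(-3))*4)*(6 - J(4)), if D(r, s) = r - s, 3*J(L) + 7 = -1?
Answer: 546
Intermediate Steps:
J(L) = -8/3 (J(L) = -7/3 + (1/3)*(-1) = -7/3 - 1/3 = -8/3)
D(-9, (6*(-3))*4)*(6 - J(4)) = (-9 - 6*(-3)*4)*(6 - 1*(-8/3)) = (-9 - (-18)*4)*(6 + 8/3) = (-9 - 1*(-72))*(26/3) = (-9 + 72)*(26/3) = 63*(26/3) = 546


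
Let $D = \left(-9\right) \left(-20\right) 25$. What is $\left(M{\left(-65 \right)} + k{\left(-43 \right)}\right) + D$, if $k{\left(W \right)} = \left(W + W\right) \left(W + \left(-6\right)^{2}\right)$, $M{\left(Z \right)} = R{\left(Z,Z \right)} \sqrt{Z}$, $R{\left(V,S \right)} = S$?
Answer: $5102 - 65 i \sqrt{65} \approx 5102.0 - 524.05 i$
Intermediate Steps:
$D = 4500$ ($D = 180 \cdot 25 = 4500$)
$M{\left(Z \right)} = Z^{\frac{3}{2}}$ ($M{\left(Z \right)} = Z \sqrt{Z} = Z^{\frac{3}{2}}$)
$k{\left(W \right)} = 2 W \left(36 + W\right)$ ($k{\left(W \right)} = 2 W \left(W + 36\right) = 2 W \left(36 + W\right)$)
$\left(M{\left(-65 \right)} + k{\left(-43 \right)}\right) + D = \left(\left(-65\right)^{\frac{3}{2}} + 2 \left(-43\right) \left(36 - 43\right)\right) + 4500 = \left(- 65 i \sqrt{65} + 2 \left(-43\right) \left(-7\right)\right) + 4500 = \left(- 65 i \sqrt{65} + 602\right) + 4500 = \left(602 - 65 i \sqrt{65}\right) + 4500 = 5102 - 65 i \sqrt{65}$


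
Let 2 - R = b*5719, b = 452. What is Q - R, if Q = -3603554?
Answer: -1018568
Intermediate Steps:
R = -2584986 (R = 2 - 452*5719 = 2 - 1*2584988 = 2 - 2584988 = -2584986)
Q - R = -3603554 - 1*(-2584986) = -3603554 + 2584986 = -1018568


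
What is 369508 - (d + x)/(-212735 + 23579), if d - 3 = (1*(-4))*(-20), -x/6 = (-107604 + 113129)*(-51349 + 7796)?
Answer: 71338437281/189156 ≈ 3.7714e+5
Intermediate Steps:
x = 1443781950 (x = -6*(-107604 + 113129)*(-51349 + 7796) = -33150*(-43553) = -6*(-240630325) = 1443781950)
d = 83 (d = 3 + (1*(-4))*(-20) = 3 - 4*(-20) = 3 + 80 = 83)
369508 - (d + x)/(-212735 + 23579) = 369508 - (83 + 1443781950)/(-212735 + 23579) = 369508 - 1443782033/(-189156) = 369508 - 1443782033*(-1)/189156 = 369508 - 1*(-1443782033/189156) = 369508 + 1443782033/189156 = 71338437281/189156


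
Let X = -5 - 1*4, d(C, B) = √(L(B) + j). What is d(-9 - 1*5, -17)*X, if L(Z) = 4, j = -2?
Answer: -9*√2 ≈ -12.728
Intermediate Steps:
d(C, B) = √2 (d(C, B) = √(4 - 2) = √2)
X = -9 (X = -5 - 4 = -9)
d(-9 - 1*5, -17)*X = √2*(-9) = -9*√2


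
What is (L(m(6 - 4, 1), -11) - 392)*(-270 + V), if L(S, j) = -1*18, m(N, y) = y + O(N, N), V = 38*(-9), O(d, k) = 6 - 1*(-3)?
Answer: 250920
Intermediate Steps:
O(d, k) = 9 (O(d, k) = 6 + 3 = 9)
V = -342
m(N, y) = 9 + y (m(N, y) = y + 9 = 9 + y)
L(S, j) = -18
(L(m(6 - 4, 1), -11) - 392)*(-270 + V) = (-18 - 392)*(-270 - 342) = -410*(-612) = 250920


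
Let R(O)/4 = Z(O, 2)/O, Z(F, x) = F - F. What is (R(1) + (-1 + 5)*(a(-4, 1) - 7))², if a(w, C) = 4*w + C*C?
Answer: 7744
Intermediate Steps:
Z(F, x) = 0
a(w, C) = C² + 4*w (a(w, C) = 4*w + C² = C² + 4*w)
R(O) = 0 (R(O) = 4*(0/O) = 4*0 = 0)
(R(1) + (-1 + 5)*(a(-4, 1) - 7))² = (0 + (-1 + 5)*((1² + 4*(-4)) - 7))² = (0 + 4*((1 - 16) - 7))² = (0 + 4*(-15 - 7))² = (0 + 4*(-22))² = (0 - 88)² = (-88)² = 7744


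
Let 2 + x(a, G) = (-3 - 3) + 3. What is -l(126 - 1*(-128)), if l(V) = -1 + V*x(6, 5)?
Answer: 1271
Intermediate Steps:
x(a, G) = -5 (x(a, G) = -2 + ((-3 - 3) + 3) = -2 + (-6 + 3) = -2 - 3 = -5)
l(V) = -1 - 5*V (l(V) = -1 + V*(-5) = -1 - 5*V)
-l(126 - 1*(-128)) = -(-1 - 5*(126 - 1*(-128))) = -(-1 - 5*(126 + 128)) = -(-1 - 5*254) = -(-1 - 1270) = -1*(-1271) = 1271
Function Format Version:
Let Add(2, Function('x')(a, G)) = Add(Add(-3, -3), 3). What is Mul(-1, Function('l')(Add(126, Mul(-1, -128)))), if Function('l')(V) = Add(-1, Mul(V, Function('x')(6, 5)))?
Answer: 1271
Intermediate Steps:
Function('x')(a, G) = -5 (Function('x')(a, G) = Add(-2, Add(Add(-3, -3), 3)) = Add(-2, Add(-6, 3)) = Add(-2, -3) = -5)
Function('l')(V) = Add(-1, Mul(-5, V)) (Function('l')(V) = Add(-1, Mul(V, -5)) = Add(-1, Mul(-5, V)))
Mul(-1, Function('l')(Add(126, Mul(-1, -128)))) = Mul(-1, Add(-1, Mul(-5, Add(126, Mul(-1, -128))))) = Mul(-1, Add(-1, Mul(-5, Add(126, 128)))) = Mul(-1, Add(-1, Mul(-5, 254))) = Mul(-1, Add(-1, -1270)) = Mul(-1, -1271) = 1271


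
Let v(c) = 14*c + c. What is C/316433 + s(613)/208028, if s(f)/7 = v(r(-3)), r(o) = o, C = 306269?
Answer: 63612851137/65826924124 ≈ 0.96636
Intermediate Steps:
v(c) = 15*c
s(f) = -315 (s(f) = 7*(15*(-3)) = 7*(-45) = -315)
C/316433 + s(613)/208028 = 306269/316433 - 315/208028 = 63612851137/65826924124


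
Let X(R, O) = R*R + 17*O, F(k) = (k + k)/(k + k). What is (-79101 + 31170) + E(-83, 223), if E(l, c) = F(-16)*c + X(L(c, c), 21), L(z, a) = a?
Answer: 2378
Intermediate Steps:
F(k) = 1 (F(k) = (2*k)/((2*k)) = (2*k)*(1/(2*k)) = 1)
X(R, O) = R**2 + 17*O
E(l, c) = 357 + c + c**2 (E(l, c) = 1*c + (c**2 + 17*21) = c + (c**2 + 357) = c + (357 + c**2) = 357 + c + c**2)
(-79101 + 31170) + E(-83, 223) = (-79101 + 31170) + (357 + 223 + 223**2) = -47931 + (357 + 223 + 49729) = -47931 + 50309 = 2378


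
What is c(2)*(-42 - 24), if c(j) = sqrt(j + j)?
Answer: -132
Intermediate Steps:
c(j) = sqrt(2)*sqrt(j) (c(j) = sqrt(2*j) = sqrt(2)*sqrt(j))
c(2)*(-42 - 24) = (sqrt(2)*sqrt(2))*(-42 - 24) = 2*(-66) = -132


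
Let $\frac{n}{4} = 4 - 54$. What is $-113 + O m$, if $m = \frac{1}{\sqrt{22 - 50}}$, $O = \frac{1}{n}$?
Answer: $-113 + \frac{i \sqrt{7}}{2800} \approx -113.0 + 0.00094491 i$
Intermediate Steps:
$n = -200$ ($n = 4 \left(4 - 54\right) = 4 \left(-50\right) = -200$)
$O = - \frac{1}{200}$ ($O = \frac{1}{-200} = - \frac{1}{200} \approx -0.005$)
$m = - \frac{i \sqrt{7}}{14}$ ($m = \frac{1}{\sqrt{-28}} = \frac{1}{2 i \sqrt{7}} = - \frac{i \sqrt{7}}{14} \approx - 0.18898 i$)
$-113 + O m = -113 - \frac{\left(- \frac{1}{14}\right) i \sqrt{7}}{200} = -113 + \frac{i \sqrt{7}}{2800}$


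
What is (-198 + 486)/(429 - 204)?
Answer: 32/25 ≈ 1.2800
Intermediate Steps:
(-198 + 486)/(429 - 204) = 288/225 = 288*(1/225) = 32/25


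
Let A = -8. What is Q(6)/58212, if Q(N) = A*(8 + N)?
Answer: -4/2079 ≈ -0.0019240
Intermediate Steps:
Q(N) = -64 - 8*N (Q(N) = -8*(8 + N) = -64 - 8*N)
Q(6)/58212 = (-64 - 8*6)/58212 = (-64 - 48)*(1/58212) = -112*1/58212 = -4/2079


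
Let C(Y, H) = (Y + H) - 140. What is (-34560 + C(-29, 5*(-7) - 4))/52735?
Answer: -656/995 ≈ -0.65930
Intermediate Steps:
C(Y, H) = -140 + H + Y (C(Y, H) = (H + Y) - 140 = -140 + H + Y)
(-34560 + C(-29, 5*(-7) - 4))/52735 = (-34560 + (-140 + (5*(-7) - 4) - 29))/52735 = (-34560 + (-140 + (-35 - 4) - 29))*(1/52735) = (-34560 + (-140 - 39 - 29))*(1/52735) = (-34560 - 208)*(1/52735) = -34768*1/52735 = -656/995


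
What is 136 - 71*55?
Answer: -3769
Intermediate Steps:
136 - 71*55 = 136 - 3905 = -3769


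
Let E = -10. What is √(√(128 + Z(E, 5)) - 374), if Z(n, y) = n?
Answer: √(-374 + √118) ≈ 19.056*I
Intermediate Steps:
√(√(128 + Z(E, 5)) - 374) = √(√(128 - 10) - 374) = √(√118 - 374) = √(-374 + √118)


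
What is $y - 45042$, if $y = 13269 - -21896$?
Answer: $-9877$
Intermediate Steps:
$y = 35165$ ($y = 13269 + 21896 = 35165$)
$y - 45042 = 35165 - 45042 = -9877$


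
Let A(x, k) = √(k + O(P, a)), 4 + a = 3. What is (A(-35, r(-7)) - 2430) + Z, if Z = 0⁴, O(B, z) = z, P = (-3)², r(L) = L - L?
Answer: -2430 + I ≈ -2430.0 + 1.0*I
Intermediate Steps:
a = -1 (a = -4 + 3 = -1)
r(L) = 0
P = 9
A(x, k) = √(-1 + k) (A(x, k) = √(k - 1) = √(-1 + k))
Z = 0
(A(-35, r(-7)) - 2430) + Z = (√(-1 + 0) - 2430) + 0 = (√(-1) - 2430) + 0 = (I - 2430) + 0 = (-2430 + I) + 0 = -2430 + I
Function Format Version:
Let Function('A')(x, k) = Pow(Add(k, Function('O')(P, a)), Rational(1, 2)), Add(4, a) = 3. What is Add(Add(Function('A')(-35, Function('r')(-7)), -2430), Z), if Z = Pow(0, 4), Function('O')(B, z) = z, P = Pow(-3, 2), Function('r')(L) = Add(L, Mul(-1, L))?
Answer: Add(-2430, I) ≈ Add(-2430.0, Mul(1.0000, I))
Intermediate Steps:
a = -1 (a = Add(-4, 3) = -1)
Function('r')(L) = 0
P = 9
Function('A')(x, k) = Pow(Add(-1, k), Rational(1, 2)) (Function('A')(x, k) = Pow(Add(k, -1), Rational(1, 2)) = Pow(Add(-1, k), Rational(1, 2)))
Z = 0
Add(Add(Function('A')(-35, Function('r')(-7)), -2430), Z) = Add(Add(Pow(Add(-1, 0), Rational(1, 2)), -2430), 0) = Add(Add(Pow(-1, Rational(1, 2)), -2430), 0) = Add(Add(I, -2430), 0) = Add(Add(-2430, I), 0) = Add(-2430, I)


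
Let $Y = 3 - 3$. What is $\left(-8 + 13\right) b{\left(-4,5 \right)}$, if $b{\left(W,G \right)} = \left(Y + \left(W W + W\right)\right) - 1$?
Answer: $55$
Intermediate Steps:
$Y = 0$ ($Y = 3 - 3 = 0$)
$b{\left(W,G \right)} = -1 + W + W^{2}$ ($b{\left(W,G \right)} = \left(0 + \left(W W + W\right)\right) - 1 = \left(0 + \left(W^{2} + W\right)\right) - 1 = \left(0 + \left(W + W^{2}\right)\right) - 1 = \left(W + W^{2}\right) - 1 = -1 + W + W^{2}$)
$\left(-8 + 13\right) b{\left(-4,5 \right)} = \left(-8 + 13\right) \left(-1 - 4 + \left(-4\right)^{2}\right) = 5 \left(-1 - 4 + 16\right) = 5 \cdot 11 = 55$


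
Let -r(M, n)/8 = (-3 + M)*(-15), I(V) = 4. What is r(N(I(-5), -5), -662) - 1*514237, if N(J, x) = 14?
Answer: -512917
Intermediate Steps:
r(M, n) = -360 + 120*M (r(M, n) = -8*(-3 + M)*(-15) = -8*(45 - 15*M) = -360 + 120*M)
r(N(I(-5), -5), -662) - 1*514237 = (-360 + 120*14) - 1*514237 = (-360 + 1680) - 514237 = 1320 - 514237 = -512917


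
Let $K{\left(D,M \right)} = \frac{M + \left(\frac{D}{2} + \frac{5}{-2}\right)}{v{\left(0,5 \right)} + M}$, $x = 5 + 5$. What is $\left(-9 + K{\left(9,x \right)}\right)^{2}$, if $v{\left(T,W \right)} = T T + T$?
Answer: $\frac{1521}{25} \approx 60.84$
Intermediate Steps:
$v{\left(T,W \right)} = T + T^{2}$ ($v{\left(T,W \right)} = T^{2} + T = T + T^{2}$)
$x = 10$
$K{\left(D,M \right)} = \frac{- \frac{5}{2} + M + \frac{D}{2}}{M}$ ($K{\left(D,M \right)} = \frac{M + \left(\frac{D}{2} + \frac{5}{-2}\right)}{0 \left(1 + 0\right) + M} = \frac{M + \left(D \frac{1}{2} + 5 \left(- \frac{1}{2}\right)\right)}{0 \cdot 1 + M} = \frac{M + \left(\frac{D}{2} - \frac{5}{2}\right)}{0 + M} = \frac{M + \left(- \frac{5}{2} + \frac{D}{2}\right)}{M} = \frac{- \frac{5}{2} + M + \frac{D}{2}}{M}$)
$\left(-9 + K{\left(9,x \right)}\right)^{2} = \left(-9 + \frac{-5 + 9 + 2 \cdot 10}{2 \cdot 10}\right)^{2} = \left(-9 + \frac{1}{2} \cdot \frac{1}{10} \left(-5 + 9 + 20\right)\right)^{2} = \left(-9 + \frac{1}{2} \cdot \frac{1}{10} \cdot 24\right)^{2} = \left(-9 + \frac{6}{5}\right)^{2} = \left(- \frac{39}{5}\right)^{2} = \frac{1521}{25}$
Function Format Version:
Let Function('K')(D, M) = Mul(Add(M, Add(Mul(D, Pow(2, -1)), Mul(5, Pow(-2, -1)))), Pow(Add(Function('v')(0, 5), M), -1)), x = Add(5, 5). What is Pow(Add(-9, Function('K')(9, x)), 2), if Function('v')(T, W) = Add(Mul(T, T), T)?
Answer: Rational(1521, 25) ≈ 60.840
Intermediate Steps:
Function('v')(T, W) = Add(T, Pow(T, 2)) (Function('v')(T, W) = Add(Pow(T, 2), T) = Add(T, Pow(T, 2)))
x = 10
Function('K')(D, M) = Mul(Pow(M, -1), Add(Rational(-5, 2), M, Mul(Rational(1, 2), D))) (Function('K')(D, M) = Mul(Add(M, Add(Mul(D, Pow(2, -1)), Mul(5, Pow(-2, -1)))), Pow(Add(Mul(0, Add(1, 0)), M), -1)) = Mul(Add(M, Add(Mul(D, Rational(1, 2)), Mul(5, Rational(-1, 2)))), Pow(Add(Mul(0, 1), M), -1)) = Mul(Add(M, Add(Mul(Rational(1, 2), D), Rational(-5, 2))), Pow(Add(0, M), -1)) = Mul(Add(M, Add(Rational(-5, 2), Mul(Rational(1, 2), D))), Pow(M, -1)) = Mul(Add(Rational(-5, 2), M, Mul(Rational(1, 2), D)), Pow(M, -1)) = Mul(Pow(M, -1), Add(Rational(-5, 2), M, Mul(Rational(1, 2), D))))
Pow(Add(-9, Function('K')(9, x)), 2) = Pow(Add(-9, Mul(Rational(1, 2), Pow(10, -1), Add(-5, 9, Mul(2, 10)))), 2) = Pow(Add(-9, Mul(Rational(1, 2), Rational(1, 10), Add(-5, 9, 20))), 2) = Pow(Add(-9, Mul(Rational(1, 2), Rational(1, 10), 24)), 2) = Pow(Add(-9, Rational(6, 5)), 2) = Pow(Rational(-39, 5), 2) = Rational(1521, 25)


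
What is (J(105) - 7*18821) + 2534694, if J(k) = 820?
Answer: 2403767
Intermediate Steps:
(J(105) - 7*18821) + 2534694 = (820 - 7*18821) + 2534694 = (820 - 131747) + 2534694 = -130927 + 2534694 = 2403767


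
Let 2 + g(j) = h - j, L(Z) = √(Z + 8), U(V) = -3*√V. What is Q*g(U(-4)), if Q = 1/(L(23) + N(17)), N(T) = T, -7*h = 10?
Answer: -68/301 + 4*√31/301 + 17*I/43 - I*√31/43 ≈ -0.15192 + 0.26587*I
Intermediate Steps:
h = -10/7 (h = -⅐*10 = -10/7 ≈ -1.4286)
L(Z) = √(8 + Z)
g(j) = -24/7 - j (g(j) = -2 + (-10/7 - j) = -24/7 - j)
Q = 1/(17 + √31) (Q = 1/(√(8 + 23) + 17) = 1/(√31 + 17) = 1/(17 + √31) ≈ 0.044311)
Q*g(U(-4)) = (17/258 - √31/258)*(-24/7 - (-3)*√(-4)) = (17/258 - √31/258)*(-24/7 - (-3)*2*I) = (17/258 - √31/258)*(-24/7 - (-6)*I) = (17/258 - √31/258)*(-24/7 + 6*I) = (-24/7 + 6*I)*(17/258 - √31/258)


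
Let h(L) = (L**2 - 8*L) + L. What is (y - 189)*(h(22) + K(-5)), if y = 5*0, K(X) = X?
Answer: -61425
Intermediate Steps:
y = 0
h(L) = L**2 - 7*L
(y - 189)*(h(22) + K(-5)) = (0 - 189)*(22*(-7 + 22) - 5) = -189*(22*15 - 5) = -189*(330 - 5) = -189*325 = -61425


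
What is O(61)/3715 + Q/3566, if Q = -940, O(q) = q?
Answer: -1637287/6623845 ≈ -0.24718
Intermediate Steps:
O(61)/3715 + Q/3566 = 61/3715 - 940/3566 = 61*(1/3715) - 940*1/3566 = 61/3715 - 470/1783 = -1637287/6623845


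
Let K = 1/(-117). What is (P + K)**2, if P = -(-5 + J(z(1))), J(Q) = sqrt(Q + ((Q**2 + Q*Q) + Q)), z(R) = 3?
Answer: 669592/13689 - 2336*sqrt(6)/117 ≈ 0.0085513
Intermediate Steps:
J(Q) = sqrt(2*Q + 2*Q**2) (J(Q) = sqrt(Q + ((Q**2 + Q**2) + Q)) = sqrt(Q + (2*Q**2 + Q)) = sqrt(Q + (Q + 2*Q**2)) = sqrt(2*Q + 2*Q**2))
K = -1/117 ≈ -0.0085470
P = 5 - 2*sqrt(6) (P = -(-5 + sqrt(2)*sqrt(3*(1 + 3))) = -(-5 + sqrt(2)*sqrt(3*4)) = -(-5 + sqrt(2)*sqrt(12)) = -(-5 + sqrt(2)*(2*sqrt(3))) = -(-5 + 2*sqrt(6)) = 5 - 2*sqrt(6) ≈ 0.10102)
(P + K)**2 = ((5 - 2*sqrt(6)) - 1/117)**2 = (584/117 - 2*sqrt(6))**2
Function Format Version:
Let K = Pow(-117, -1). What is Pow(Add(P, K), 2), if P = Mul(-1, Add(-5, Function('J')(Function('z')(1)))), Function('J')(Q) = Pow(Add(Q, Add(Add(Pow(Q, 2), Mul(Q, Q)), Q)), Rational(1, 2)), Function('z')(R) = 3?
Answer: Add(Rational(669592, 13689), Mul(Rational(-2336, 117), Pow(6, Rational(1, 2)))) ≈ 0.0085513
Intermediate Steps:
Function('J')(Q) = Pow(Add(Mul(2, Q), Mul(2, Pow(Q, 2))), Rational(1, 2)) (Function('J')(Q) = Pow(Add(Q, Add(Add(Pow(Q, 2), Pow(Q, 2)), Q)), Rational(1, 2)) = Pow(Add(Q, Add(Mul(2, Pow(Q, 2)), Q)), Rational(1, 2)) = Pow(Add(Q, Add(Q, Mul(2, Pow(Q, 2)))), Rational(1, 2)) = Pow(Add(Mul(2, Q), Mul(2, Pow(Q, 2))), Rational(1, 2)))
K = Rational(-1, 117) ≈ -0.0085470
P = Add(5, Mul(-2, Pow(6, Rational(1, 2)))) (P = Mul(-1, Add(-5, Mul(Pow(2, Rational(1, 2)), Pow(Mul(3, Add(1, 3)), Rational(1, 2))))) = Mul(-1, Add(-5, Mul(Pow(2, Rational(1, 2)), Pow(Mul(3, 4), Rational(1, 2))))) = Mul(-1, Add(-5, Mul(Pow(2, Rational(1, 2)), Pow(12, Rational(1, 2))))) = Mul(-1, Add(-5, Mul(Pow(2, Rational(1, 2)), Mul(2, Pow(3, Rational(1, 2)))))) = Mul(-1, Add(-5, Mul(2, Pow(6, Rational(1, 2))))) = Add(5, Mul(-2, Pow(6, Rational(1, 2)))) ≈ 0.10102)
Pow(Add(P, K), 2) = Pow(Add(Add(5, Mul(-2, Pow(6, Rational(1, 2)))), Rational(-1, 117)), 2) = Pow(Add(Rational(584, 117), Mul(-2, Pow(6, Rational(1, 2)))), 2)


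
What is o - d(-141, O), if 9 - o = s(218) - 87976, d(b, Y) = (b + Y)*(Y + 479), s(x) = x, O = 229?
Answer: 25463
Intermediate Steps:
d(b, Y) = (479 + Y)*(Y + b) (d(b, Y) = (Y + b)*(479 + Y) = (479 + Y)*(Y + b))
o = 87767 (o = 9 - (218 - 87976) = 9 - 1*(-87758) = 9 + 87758 = 87767)
o - d(-141, O) = 87767 - (229² + 479*229 + 479*(-141) + 229*(-141)) = 87767 - (52441 + 109691 - 67539 - 32289) = 87767 - 1*62304 = 87767 - 62304 = 25463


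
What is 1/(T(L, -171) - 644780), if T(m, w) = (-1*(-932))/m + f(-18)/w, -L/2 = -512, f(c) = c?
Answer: -4864/3136204981 ≈ -1.5509e-6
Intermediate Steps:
L = 1024 (L = -2*(-512) = 1024)
T(m, w) = -18/w + 932/m (T(m, w) = (-1*(-932))/m - 18/w = 932/m - 18/w = -18/w + 932/m)
1/(T(L, -171) - 644780) = 1/((-18/(-171) + 932/1024) - 644780) = 1/((-18*(-1/171) + 932*(1/1024)) - 644780) = 1/((2/19 + 233/256) - 644780) = 1/(4939/4864 - 644780) = 1/(-3136204981/4864) = -4864/3136204981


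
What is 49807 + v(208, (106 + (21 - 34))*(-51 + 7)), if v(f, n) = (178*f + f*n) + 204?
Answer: -764101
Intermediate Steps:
v(f, n) = 204 + 178*f + f*n
49807 + v(208, (106 + (21 - 34))*(-51 + 7)) = 49807 + (204 + 178*208 + 208*((106 + (21 - 34))*(-51 + 7))) = 49807 + (204 + 37024 + 208*((106 - 13)*(-44))) = 49807 + (204 + 37024 + 208*(93*(-44))) = 49807 + (204 + 37024 + 208*(-4092)) = 49807 + (204 + 37024 - 851136) = 49807 - 813908 = -764101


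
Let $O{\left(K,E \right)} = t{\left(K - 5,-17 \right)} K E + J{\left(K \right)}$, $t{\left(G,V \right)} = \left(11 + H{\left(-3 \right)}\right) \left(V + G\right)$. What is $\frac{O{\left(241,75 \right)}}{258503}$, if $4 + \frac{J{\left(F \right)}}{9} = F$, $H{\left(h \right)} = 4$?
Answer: $\frac{8482644}{36929} \approx 229.7$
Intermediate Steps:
$J{\left(F \right)} = -36 + 9 F$
$t{\left(G,V \right)} = 15 G + 15 V$ ($t{\left(G,V \right)} = \left(11 + 4\right) \left(V + G\right) = 15 \left(G + V\right) = 15 G + 15 V$)
$O{\left(K,E \right)} = -36 + 9 K + E K \left(-330 + 15 K\right)$ ($O{\left(K,E \right)} = \left(15 \left(K - 5\right) + 15 \left(-17\right)\right) K E + \left(-36 + 9 K\right) = \left(15 \left(K - 5\right) - 255\right) K E + \left(-36 + 9 K\right) = \left(15 \left(-5 + K\right) - 255\right) K E + \left(-36 + 9 K\right) = \left(\left(-75 + 15 K\right) - 255\right) K E + \left(-36 + 9 K\right) = \left(-330 + 15 K\right) K E + \left(-36 + 9 K\right) = K \left(-330 + 15 K\right) E + \left(-36 + 9 K\right) = E K \left(-330 + 15 K\right) + \left(-36 + 9 K\right) = -36 + 9 K + E K \left(-330 + 15 K\right)$)
$\frac{O{\left(241,75 \right)}}{258503} = \frac{-36 + 9 \cdot 241 + 15 \cdot 75 \cdot 241 \left(-22 + 241\right)}{258503} = \left(-36 + 2169 + 15 \cdot 75 \cdot 241 \cdot 219\right) \frac{1}{258503} = \left(-36 + 2169 + 59376375\right) \frac{1}{258503} = 59378508 \cdot \frac{1}{258503} = \frac{8482644}{36929}$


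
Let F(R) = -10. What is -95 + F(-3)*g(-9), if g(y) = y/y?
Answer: -105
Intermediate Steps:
g(y) = 1
-95 + F(-3)*g(-9) = -95 - 10*1 = -95 - 10 = -105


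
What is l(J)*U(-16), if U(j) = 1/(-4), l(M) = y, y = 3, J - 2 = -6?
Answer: -3/4 ≈ -0.75000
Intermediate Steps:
J = -4 (J = 2 - 6 = -4)
l(M) = 3
U(j) = -1/4
l(J)*U(-16) = 3*(-1/4) = -3/4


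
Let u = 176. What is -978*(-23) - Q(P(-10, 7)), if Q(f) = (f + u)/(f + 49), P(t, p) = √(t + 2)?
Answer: 54179414/2409 + 254*I*√2/2409 ≈ 22490.0 + 0.14911*I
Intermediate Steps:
P(t, p) = √(2 + t)
Q(f) = (176 + f)/(49 + f) (Q(f) = (f + 176)/(f + 49) = (176 + f)/(49 + f))
-978*(-23) - Q(P(-10, 7)) = -978*(-23) - (176 + √(2 - 10))/(49 + √(2 - 10)) = 22494 - (176 + √(-8))/(49 + √(-8)) = 22494 - (176 + 2*I*√2)/(49 + 2*I*√2)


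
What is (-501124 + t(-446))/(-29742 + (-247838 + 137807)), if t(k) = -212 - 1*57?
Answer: 167131/46591 ≈ 3.5872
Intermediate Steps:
t(k) = -269 (t(k) = -212 - 57 = -269)
(-501124 + t(-446))/(-29742 + (-247838 + 137807)) = (-501124 - 269)/(-29742 + (-247838 + 137807)) = -501393/(-29742 - 110031) = -501393/(-139773) = -501393*(-1/139773) = 167131/46591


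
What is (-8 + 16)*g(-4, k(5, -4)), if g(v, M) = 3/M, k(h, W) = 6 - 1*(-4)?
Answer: 12/5 ≈ 2.4000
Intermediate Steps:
k(h, W) = 10 (k(h, W) = 6 + 4 = 10)
(-8 + 16)*g(-4, k(5, -4)) = (-8 + 16)*(3/10) = 8*(3*(⅒)) = 8*(3/10) = 12/5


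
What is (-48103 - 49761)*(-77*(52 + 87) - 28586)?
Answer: 3844978696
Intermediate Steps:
(-48103 - 49761)*(-77*(52 + 87) - 28586) = -97864*(-77*139 - 28586) = -97864*(-10703 - 28586) = -97864*(-39289) = 3844978696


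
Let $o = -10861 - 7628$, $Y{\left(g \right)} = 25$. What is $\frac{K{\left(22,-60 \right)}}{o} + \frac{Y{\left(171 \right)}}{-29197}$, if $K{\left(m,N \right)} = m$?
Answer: $- \frac{1104559}{539823333} \approx -0.0020461$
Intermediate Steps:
$o = -18489$ ($o = -10861 - 7628 = -18489$)
$\frac{K{\left(22,-60 \right)}}{o} + \frac{Y{\left(171 \right)}}{-29197} = \frac{22}{-18489} + \frac{25}{-29197} = 22 \left(- \frac{1}{18489}\right) + 25 \left(- \frac{1}{29197}\right) = - \frac{22}{18489} - \frac{25}{29197} = - \frac{1104559}{539823333}$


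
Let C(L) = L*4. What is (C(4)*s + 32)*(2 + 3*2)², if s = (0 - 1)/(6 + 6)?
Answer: 5888/3 ≈ 1962.7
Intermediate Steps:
C(L) = 4*L
s = -1/12 ≈ -0.083333
(C(4)*s + 32)*(2 + 3*2)² = ((4*4)*(-1/12) + 32)*(2 + 3*2)² = (16*(-1/12) + 32)*(2 + 6)² = (-4/3 + 32)*8² = (92/3)*64 = 5888/3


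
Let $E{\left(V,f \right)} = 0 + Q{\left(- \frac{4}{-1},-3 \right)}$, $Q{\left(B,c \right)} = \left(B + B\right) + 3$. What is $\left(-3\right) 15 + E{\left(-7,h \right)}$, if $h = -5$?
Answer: $-34$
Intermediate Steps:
$Q{\left(B,c \right)} = 3 + 2 B$ ($Q{\left(B,c \right)} = 2 B + 3 = 3 + 2 B$)
$E{\left(V,f \right)} = 11$ ($E{\left(V,f \right)} = 0 + \left(3 + 2 \left(- \frac{4}{-1}\right)\right) = 0 + \left(3 + 2 \left(\left(-4\right) \left(-1\right)\right)\right) = 0 + \left(3 + 2 \cdot 4\right) = 0 + \left(3 + 8\right) = 0 + 11 = 11$)
$\left(-3\right) 15 + E{\left(-7,h \right)} = \left(-3\right) 15 + 11 = -45 + 11 = -34$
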